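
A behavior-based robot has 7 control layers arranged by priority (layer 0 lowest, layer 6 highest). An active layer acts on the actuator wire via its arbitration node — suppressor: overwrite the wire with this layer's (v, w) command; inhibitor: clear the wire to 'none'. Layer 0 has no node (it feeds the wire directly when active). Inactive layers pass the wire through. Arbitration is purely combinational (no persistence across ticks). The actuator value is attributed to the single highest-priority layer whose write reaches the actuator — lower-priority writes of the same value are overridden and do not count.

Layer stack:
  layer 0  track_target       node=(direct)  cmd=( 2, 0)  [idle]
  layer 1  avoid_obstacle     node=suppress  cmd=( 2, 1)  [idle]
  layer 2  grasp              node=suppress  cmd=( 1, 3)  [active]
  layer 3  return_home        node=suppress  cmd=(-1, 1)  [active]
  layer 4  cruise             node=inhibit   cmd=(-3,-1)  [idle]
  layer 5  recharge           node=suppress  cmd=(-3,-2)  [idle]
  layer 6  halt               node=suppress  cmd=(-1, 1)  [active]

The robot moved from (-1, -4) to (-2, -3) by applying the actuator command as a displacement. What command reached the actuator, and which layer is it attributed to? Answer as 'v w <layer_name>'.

-1 1 halt

displacement = (-2, -3) − (-1, -4) = (-1, 1)
layer 0 (track_target) idle — none
layer 1 (avoid_obstacle) idle — unchanged: none
layer 2 (grasp) active — suppresses: (1, 3)
layer 3 (return_home) active — suppresses: (-1, 1)
layer 4 (cruise) idle — unchanged: (-1, 1)
layer 5 (recharge) idle — unchanged: (-1, 1)
layer 6 (halt) active — suppresses: (-1, 1)
→ actuator (-1, 1) — from layer 6 (halt)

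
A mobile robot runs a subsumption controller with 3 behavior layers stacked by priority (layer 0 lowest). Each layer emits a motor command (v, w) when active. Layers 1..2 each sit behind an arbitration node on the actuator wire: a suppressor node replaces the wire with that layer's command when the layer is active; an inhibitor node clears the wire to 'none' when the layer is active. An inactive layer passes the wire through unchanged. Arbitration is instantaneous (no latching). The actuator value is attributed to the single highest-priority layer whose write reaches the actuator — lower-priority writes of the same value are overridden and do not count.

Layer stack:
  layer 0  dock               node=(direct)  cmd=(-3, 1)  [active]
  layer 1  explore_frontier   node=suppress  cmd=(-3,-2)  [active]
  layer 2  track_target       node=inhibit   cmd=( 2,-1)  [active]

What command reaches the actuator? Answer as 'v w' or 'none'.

none

layer 0 (dock) active — direct: (-3, 1)
layer 1 (explore_frontier) active — suppresses: (-3, -2)
layer 2 (track_target) active — inhibits: none
→ actuator none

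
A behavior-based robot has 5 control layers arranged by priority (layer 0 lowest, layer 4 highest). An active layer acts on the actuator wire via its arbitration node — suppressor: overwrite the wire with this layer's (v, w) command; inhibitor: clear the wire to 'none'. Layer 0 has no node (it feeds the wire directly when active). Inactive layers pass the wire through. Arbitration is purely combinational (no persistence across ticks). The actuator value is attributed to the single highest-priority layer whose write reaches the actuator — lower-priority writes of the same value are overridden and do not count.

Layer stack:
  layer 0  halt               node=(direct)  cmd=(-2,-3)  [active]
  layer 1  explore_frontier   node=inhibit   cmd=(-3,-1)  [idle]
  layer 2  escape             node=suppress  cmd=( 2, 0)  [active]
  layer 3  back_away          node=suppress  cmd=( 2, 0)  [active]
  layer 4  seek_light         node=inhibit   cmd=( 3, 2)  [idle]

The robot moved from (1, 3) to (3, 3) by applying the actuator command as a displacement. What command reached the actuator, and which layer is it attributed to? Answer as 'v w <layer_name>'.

2 0 back_away

displacement = (3, 3) − (1, 3) = (2, 0)
L0 halt: active, feeds wire = (-2, -3)
L1 explore_frontier: idle → wire stays (-2, -3)
L2 escape: active, suppressor → wire = (2, 0)
L3 back_away: active, suppressor → wire = (2, 0)
L4 seek_light: idle → wire stays (2, 0)
actuator = (2, 0) — from layer 3 (back_away)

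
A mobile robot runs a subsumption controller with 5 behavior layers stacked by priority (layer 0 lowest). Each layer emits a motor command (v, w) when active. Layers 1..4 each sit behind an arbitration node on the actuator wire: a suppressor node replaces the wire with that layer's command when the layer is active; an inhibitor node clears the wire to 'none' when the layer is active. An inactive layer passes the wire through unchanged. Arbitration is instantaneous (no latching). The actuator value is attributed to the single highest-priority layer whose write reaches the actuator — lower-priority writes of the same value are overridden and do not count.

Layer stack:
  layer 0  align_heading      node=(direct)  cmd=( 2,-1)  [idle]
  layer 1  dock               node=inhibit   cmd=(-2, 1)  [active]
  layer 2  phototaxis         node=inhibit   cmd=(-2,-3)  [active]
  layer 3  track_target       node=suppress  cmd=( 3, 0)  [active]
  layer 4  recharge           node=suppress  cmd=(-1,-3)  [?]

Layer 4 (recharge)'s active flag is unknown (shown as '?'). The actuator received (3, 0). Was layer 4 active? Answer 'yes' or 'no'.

no

If layer 4 is active=yes:
  actuator would be (-1, -3)
If layer 4 is active=no:
  actuator would be (3, 0)
Observed (3, 0), so layer 4 was idle.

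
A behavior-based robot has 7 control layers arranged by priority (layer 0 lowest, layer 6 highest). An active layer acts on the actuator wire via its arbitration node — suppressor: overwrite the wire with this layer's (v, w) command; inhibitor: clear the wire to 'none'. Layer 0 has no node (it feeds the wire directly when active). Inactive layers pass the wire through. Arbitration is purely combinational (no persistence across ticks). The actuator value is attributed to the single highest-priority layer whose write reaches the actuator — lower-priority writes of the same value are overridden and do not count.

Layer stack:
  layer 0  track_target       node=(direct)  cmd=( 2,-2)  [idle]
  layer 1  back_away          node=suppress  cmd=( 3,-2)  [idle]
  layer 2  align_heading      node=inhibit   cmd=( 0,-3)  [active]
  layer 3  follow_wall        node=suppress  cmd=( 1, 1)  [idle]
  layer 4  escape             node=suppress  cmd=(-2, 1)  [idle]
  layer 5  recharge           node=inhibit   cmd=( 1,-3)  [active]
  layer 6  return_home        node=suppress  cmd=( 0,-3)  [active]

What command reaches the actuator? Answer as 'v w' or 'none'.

0 -3

layer 0 (track_target) idle — none
layer 1 (back_away) idle — unchanged: none
layer 2 (align_heading) active — inhibits: none
layer 3 (follow_wall) idle — unchanged: none
layer 4 (escape) idle — unchanged: none
layer 5 (recharge) active — inhibits: none
layer 6 (return_home) active — suppresses: (0, -3)
→ actuator (0, -3)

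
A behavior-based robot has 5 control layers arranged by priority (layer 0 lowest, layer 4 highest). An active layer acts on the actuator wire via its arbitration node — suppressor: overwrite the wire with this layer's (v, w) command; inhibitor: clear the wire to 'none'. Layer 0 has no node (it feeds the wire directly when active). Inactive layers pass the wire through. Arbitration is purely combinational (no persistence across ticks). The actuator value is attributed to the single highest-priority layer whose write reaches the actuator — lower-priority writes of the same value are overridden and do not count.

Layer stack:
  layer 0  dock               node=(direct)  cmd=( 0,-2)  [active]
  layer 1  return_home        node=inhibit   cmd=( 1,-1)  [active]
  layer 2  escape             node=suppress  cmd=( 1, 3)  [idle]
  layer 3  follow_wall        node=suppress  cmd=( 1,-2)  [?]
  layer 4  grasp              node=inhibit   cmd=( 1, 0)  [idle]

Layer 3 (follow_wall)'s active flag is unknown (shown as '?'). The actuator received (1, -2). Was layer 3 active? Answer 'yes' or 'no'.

yes

If layer 3 is active=yes:
  actuator would be (1, -2)
If layer 3 is active=no:
  actuator would be none
Observed (1, -2), so layer 3 was active.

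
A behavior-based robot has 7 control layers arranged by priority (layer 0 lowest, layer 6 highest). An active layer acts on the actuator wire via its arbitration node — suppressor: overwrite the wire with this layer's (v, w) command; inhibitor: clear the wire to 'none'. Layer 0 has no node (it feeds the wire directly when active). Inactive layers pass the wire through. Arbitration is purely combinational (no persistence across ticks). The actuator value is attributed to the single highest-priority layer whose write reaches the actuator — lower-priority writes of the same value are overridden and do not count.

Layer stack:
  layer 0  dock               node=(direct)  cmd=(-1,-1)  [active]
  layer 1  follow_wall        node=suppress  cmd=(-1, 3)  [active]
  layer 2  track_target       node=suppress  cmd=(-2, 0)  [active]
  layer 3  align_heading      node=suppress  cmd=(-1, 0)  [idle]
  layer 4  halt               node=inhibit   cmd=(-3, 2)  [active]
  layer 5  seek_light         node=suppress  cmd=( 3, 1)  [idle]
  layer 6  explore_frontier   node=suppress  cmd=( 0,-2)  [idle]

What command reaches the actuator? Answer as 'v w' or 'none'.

none

[0] dock on; wire := (-1, -1)
[1] follow_wall on (suppress); wire := (-1, 3)
[2] track_target on (suppress); wire := (-2, 0)
[3] align_heading off; pass (-2, 0)
[4] halt on (inhibit); wire := none
[5] seek_light off; pass none
[6] explore_frontier off; pass none
output none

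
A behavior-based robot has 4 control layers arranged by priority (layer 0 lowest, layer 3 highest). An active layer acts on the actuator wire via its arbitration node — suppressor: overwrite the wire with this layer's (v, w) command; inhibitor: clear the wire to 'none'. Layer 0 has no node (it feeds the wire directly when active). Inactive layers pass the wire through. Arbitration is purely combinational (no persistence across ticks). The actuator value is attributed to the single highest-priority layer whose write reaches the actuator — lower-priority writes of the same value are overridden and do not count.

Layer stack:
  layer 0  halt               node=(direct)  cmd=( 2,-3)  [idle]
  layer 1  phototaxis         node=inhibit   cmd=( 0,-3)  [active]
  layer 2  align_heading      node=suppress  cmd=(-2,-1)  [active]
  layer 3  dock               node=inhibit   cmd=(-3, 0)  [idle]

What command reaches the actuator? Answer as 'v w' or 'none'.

-2 -1

L0 halt: idle → wire = none
L1 phototaxis: active, inhibitor → wire = none
L2 align_heading: active, suppressor → wire = (-2, -1)
L3 dock: idle → wire stays (-2, -1)
actuator = (-2, -1)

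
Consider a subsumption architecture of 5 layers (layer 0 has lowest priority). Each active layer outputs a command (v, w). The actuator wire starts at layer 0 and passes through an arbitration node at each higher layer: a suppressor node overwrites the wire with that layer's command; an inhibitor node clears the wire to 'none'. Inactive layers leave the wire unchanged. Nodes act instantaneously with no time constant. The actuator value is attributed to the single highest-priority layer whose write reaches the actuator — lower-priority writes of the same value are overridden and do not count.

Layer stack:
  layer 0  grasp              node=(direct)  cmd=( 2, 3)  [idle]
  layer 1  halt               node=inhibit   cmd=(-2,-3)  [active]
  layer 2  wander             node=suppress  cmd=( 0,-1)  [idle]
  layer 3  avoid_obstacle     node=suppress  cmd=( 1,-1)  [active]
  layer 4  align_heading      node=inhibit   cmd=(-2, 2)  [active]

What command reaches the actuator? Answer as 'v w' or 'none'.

[0] grasp off; wire := none
[1] halt on (inhibit); wire := none
[2] wander off; pass none
[3] avoid_obstacle on (suppress); wire := (1, -1)
[4] align_heading on (inhibit); wire := none
output none

none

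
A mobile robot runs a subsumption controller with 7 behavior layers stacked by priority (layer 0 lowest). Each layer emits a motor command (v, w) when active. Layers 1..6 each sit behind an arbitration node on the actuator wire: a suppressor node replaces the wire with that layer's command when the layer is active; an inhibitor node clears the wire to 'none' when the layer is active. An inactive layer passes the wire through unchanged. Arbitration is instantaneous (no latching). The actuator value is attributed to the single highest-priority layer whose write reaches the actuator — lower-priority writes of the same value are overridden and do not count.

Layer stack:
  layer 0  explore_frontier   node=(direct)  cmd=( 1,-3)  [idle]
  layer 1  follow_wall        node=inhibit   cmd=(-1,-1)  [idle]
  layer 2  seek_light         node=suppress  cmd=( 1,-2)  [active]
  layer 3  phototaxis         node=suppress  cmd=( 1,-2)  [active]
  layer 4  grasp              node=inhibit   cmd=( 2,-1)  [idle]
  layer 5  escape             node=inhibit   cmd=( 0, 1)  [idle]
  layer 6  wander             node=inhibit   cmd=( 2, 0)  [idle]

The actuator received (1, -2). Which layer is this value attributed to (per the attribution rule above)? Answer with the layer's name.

layer 0 (explore_frontier) idle — none
layer 1 (follow_wall) idle — unchanged: none
layer 2 (seek_light) active — suppresses: (1, -2)
layer 3 (phototaxis) active — suppresses: (1, -2)
layer 4 (grasp) idle — unchanged: (1, -2)
layer 5 (escape) idle — unchanged: (1, -2)
layer 6 (wander) idle — unchanged: (1, -2)
→ actuator (1, -2)
last writer: layer 3 = phototaxis

phototaxis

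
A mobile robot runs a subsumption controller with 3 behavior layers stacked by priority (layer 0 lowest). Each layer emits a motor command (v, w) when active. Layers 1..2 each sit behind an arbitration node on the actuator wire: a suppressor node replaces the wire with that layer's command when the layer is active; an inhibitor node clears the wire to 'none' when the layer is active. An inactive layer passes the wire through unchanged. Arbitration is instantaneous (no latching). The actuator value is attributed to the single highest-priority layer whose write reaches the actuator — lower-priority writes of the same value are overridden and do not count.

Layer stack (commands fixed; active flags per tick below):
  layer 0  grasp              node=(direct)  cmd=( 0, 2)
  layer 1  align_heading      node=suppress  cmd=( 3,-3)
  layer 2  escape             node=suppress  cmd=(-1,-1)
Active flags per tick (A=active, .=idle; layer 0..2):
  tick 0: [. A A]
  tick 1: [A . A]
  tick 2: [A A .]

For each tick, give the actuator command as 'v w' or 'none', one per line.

-1 -1
-1 -1
3 -3

tick 0:
  L0 grasp: idle → wire = none
  L1 align_heading: active, suppressor → wire = (3, -3)
  L2 escape: active, suppressor → wire = (-1, -1)
  actuator = (-1, -1)
tick 1:
  L0 grasp: active, feeds wire = (0, 2)
  L1 align_heading: idle → wire stays (0, 2)
  L2 escape: active, suppressor → wire = (-1, -1)
  actuator = (-1, -1)
tick 2:
  L0 grasp: active, feeds wire = (0, 2)
  L1 align_heading: active, suppressor → wire = (3, -3)
  L2 escape: idle → wire stays (3, -3)
  actuator = (3, -3)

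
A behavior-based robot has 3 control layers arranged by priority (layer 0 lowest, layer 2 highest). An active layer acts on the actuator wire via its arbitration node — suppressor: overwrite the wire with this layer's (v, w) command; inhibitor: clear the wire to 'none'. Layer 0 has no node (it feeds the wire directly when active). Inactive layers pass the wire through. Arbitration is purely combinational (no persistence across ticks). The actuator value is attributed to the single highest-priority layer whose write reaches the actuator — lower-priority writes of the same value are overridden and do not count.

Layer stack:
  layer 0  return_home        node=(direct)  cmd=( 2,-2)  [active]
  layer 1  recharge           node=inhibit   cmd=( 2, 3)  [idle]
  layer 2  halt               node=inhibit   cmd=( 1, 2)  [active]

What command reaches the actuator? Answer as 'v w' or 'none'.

none

[0] return_home on; wire := (2, -2)
[1] recharge off; pass (2, -2)
[2] halt on (inhibit); wire := none
output none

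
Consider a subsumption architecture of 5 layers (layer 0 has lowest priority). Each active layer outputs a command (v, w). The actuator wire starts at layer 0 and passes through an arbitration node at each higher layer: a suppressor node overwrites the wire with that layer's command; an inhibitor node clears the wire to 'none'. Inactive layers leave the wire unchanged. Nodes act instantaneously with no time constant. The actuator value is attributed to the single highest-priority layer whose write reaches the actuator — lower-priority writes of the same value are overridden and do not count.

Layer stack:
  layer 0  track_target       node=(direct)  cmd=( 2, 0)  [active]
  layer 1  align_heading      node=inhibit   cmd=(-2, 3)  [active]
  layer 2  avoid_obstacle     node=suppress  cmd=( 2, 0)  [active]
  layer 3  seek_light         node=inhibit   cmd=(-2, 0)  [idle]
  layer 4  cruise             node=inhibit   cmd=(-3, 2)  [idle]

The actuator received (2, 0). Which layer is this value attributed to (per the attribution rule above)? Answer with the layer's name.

avoid_obstacle

layer 0 (track_target) active — direct: (2, 0)
layer 1 (align_heading) active — inhibits: none
layer 2 (avoid_obstacle) active — suppresses: (2, 0)
layer 3 (seek_light) idle — unchanged: (2, 0)
layer 4 (cruise) idle — unchanged: (2, 0)
→ actuator (2, 0)
last writer: layer 2 = avoid_obstacle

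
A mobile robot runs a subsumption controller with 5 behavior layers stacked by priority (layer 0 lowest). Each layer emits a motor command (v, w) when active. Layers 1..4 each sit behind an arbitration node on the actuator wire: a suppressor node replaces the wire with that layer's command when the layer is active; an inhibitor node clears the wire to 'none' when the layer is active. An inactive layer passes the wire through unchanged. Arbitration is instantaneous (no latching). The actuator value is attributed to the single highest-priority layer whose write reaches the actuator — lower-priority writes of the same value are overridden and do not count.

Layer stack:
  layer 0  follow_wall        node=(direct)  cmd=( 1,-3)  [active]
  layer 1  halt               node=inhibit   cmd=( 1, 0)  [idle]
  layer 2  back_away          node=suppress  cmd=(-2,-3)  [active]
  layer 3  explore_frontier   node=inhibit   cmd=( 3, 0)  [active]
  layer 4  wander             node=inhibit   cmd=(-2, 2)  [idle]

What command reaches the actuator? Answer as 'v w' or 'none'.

[0] follow_wall on; wire := (1, -3)
[1] halt off; pass (1, -3)
[2] back_away on (suppress); wire := (-2, -3)
[3] explore_frontier on (inhibit); wire := none
[4] wander off; pass none
output none

none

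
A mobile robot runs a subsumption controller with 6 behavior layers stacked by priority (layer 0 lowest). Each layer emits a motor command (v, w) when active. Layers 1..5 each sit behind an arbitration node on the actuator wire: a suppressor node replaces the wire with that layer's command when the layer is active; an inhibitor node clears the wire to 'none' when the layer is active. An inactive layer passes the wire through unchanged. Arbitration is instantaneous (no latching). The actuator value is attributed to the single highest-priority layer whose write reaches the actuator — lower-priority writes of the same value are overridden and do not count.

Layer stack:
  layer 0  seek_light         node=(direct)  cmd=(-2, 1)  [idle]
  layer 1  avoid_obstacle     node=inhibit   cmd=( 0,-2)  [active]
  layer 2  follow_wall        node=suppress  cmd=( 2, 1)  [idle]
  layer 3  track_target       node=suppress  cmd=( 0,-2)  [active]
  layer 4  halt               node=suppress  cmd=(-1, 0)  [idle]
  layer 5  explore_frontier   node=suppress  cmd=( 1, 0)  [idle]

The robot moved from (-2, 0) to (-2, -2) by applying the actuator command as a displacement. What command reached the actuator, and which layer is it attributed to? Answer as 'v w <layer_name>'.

0 -2 track_target

displacement = (-2, -2) − (-2, 0) = (0, -2)
L0 seek_light: idle → wire = none
L1 avoid_obstacle: active, inhibitor → wire = none
L2 follow_wall: idle → wire stays none
L3 track_target: active, suppressor → wire = (0, -2)
L4 halt: idle → wire stays (0, -2)
L5 explore_frontier: idle → wire stays (0, -2)
actuator = (0, -2) — from layer 3 (track_target)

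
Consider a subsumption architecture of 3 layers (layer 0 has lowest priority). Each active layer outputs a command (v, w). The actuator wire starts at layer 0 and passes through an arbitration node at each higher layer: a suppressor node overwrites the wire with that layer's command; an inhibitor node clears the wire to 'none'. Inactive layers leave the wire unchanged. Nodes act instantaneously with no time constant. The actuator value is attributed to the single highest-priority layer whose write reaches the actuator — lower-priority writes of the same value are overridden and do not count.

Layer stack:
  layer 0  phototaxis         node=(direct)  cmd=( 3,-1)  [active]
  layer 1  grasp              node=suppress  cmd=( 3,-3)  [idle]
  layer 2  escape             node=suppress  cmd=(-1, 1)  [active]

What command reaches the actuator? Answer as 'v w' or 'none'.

-1 1

L0 phototaxis: active, feeds wire = (3, -1)
L1 grasp: idle → wire stays (3, -1)
L2 escape: active, suppressor → wire = (-1, 1)
actuator = (-1, 1)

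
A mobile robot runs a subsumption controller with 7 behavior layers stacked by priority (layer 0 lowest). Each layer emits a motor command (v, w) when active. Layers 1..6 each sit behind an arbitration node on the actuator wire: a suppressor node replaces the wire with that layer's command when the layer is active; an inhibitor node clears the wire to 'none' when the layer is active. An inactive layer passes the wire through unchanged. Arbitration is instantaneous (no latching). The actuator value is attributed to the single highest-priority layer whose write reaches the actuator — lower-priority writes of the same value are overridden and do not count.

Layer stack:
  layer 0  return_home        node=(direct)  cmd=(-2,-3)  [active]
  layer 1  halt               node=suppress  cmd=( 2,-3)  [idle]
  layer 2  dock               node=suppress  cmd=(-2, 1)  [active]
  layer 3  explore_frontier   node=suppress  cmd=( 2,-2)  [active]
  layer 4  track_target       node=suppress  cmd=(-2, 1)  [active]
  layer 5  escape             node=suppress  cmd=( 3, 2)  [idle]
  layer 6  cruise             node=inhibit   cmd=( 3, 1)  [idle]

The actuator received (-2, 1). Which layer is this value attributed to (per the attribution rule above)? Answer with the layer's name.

track_target

L0 return_home: active, feeds wire = (-2, -3)
L1 halt: idle → wire stays (-2, -3)
L2 dock: active, suppressor → wire = (-2, 1)
L3 explore_frontier: active, suppressor → wire = (2, -2)
L4 track_target: active, suppressor → wire = (-2, 1)
L5 escape: idle → wire stays (-2, 1)
L6 cruise: idle → wire stays (-2, 1)
actuator = (-2, 1)
last writer: layer 4 = track_target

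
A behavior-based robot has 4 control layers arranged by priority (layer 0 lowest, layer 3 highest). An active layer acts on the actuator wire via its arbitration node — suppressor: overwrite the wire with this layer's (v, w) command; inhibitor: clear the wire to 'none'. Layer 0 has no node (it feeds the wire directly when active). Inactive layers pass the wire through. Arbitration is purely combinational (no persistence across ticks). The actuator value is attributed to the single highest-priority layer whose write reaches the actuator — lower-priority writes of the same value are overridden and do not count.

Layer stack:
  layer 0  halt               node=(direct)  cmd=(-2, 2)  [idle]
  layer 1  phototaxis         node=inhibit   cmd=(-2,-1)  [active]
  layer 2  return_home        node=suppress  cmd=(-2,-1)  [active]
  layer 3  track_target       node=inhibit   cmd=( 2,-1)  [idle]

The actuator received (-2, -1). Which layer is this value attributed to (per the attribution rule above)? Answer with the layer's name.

return_home

layer 0 (halt) idle — none
layer 1 (phototaxis) active — inhibits: none
layer 2 (return_home) active — suppresses: (-2, -1)
layer 3 (track_target) idle — unchanged: (-2, -1)
→ actuator (-2, -1)
last writer: layer 2 = return_home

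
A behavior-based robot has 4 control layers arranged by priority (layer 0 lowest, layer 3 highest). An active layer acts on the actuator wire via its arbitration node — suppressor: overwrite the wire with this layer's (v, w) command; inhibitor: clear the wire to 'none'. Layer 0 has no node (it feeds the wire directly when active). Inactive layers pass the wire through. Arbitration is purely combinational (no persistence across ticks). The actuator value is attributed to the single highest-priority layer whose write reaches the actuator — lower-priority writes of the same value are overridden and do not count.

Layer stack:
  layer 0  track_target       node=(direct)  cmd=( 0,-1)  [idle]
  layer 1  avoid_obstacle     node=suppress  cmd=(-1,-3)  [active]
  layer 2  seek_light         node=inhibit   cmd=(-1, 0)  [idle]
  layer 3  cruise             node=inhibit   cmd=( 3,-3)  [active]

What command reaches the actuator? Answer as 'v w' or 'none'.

L0 track_target: idle → wire = none
L1 avoid_obstacle: active, suppressor → wire = (-1, -3)
L2 seek_light: idle → wire stays (-1, -3)
L3 cruise: active, inhibitor → wire = none
actuator = none

none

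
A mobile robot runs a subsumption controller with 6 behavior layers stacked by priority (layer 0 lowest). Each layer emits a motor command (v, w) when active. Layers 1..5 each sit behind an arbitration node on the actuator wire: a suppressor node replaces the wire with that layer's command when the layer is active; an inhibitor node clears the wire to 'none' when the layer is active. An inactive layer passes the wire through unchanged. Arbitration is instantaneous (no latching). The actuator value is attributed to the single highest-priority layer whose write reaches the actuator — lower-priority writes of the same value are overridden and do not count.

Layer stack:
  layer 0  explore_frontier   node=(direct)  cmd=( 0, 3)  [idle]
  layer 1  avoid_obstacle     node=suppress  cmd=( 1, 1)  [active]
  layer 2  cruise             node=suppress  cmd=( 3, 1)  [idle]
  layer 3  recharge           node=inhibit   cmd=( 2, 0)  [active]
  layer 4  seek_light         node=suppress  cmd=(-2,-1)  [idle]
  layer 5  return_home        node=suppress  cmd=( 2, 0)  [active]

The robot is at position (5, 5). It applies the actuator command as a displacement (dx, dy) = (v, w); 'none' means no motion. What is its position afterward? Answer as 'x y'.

[0] explore_frontier off; wire := none
[1] avoid_obstacle on (suppress); wire := (1, 1)
[2] cruise off; pass (1, 1)
[3] recharge on (inhibit); wire := none
[4] seek_light off; pass none
[5] return_home on (suppress); wire := (2, 0)
output (2, 0)
position: (5, 5) + (2, 0) = (7, 5)

7 5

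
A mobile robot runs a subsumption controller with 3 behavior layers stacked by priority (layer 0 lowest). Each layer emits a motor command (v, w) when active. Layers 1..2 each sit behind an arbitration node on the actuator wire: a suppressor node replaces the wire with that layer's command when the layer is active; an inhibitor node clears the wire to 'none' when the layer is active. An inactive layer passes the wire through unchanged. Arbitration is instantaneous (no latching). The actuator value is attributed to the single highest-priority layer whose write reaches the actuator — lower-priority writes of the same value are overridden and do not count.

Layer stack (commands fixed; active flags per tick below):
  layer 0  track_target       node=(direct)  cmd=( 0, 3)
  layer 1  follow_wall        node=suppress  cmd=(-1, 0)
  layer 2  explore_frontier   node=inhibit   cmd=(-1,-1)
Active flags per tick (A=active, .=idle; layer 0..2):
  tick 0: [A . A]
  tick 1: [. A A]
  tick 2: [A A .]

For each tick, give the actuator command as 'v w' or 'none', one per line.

none
none
-1 0

tick 0:
  L0 track_target: active, feeds wire = (0, 3)
  L1 follow_wall: idle → wire stays (0, 3)
  L2 explore_frontier: active, inhibitor → wire = none
  actuator = none
tick 1:
  L0 track_target: idle → wire = none
  L1 follow_wall: active, suppressor → wire = (-1, 0)
  L2 explore_frontier: active, inhibitor → wire = none
  actuator = none
tick 2:
  L0 track_target: active, feeds wire = (0, 3)
  L1 follow_wall: active, suppressor → wire = (-1, 0)
  L2 explore_frontier: idle → wire stays (-1, 0)
  actuator = (-1, 0)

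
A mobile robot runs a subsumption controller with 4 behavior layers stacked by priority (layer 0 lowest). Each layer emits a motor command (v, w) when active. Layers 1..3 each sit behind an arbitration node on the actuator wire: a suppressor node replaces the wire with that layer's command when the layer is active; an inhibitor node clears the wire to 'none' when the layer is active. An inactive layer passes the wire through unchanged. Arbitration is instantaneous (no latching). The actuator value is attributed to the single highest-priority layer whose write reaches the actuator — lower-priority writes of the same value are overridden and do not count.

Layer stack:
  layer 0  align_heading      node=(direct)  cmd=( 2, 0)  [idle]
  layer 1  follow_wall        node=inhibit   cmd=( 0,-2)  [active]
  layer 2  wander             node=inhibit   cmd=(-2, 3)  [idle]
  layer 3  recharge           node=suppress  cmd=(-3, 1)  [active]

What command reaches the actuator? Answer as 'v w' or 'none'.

L0 align_heading: idle → wire = none
L1 follow_wall: active, inhibitor → wire = none
L2 wander: idle → wire stays none
L3 recharge: active, suppressor → wire = (-3, 1)
actuator = (-3, 1)

-3 1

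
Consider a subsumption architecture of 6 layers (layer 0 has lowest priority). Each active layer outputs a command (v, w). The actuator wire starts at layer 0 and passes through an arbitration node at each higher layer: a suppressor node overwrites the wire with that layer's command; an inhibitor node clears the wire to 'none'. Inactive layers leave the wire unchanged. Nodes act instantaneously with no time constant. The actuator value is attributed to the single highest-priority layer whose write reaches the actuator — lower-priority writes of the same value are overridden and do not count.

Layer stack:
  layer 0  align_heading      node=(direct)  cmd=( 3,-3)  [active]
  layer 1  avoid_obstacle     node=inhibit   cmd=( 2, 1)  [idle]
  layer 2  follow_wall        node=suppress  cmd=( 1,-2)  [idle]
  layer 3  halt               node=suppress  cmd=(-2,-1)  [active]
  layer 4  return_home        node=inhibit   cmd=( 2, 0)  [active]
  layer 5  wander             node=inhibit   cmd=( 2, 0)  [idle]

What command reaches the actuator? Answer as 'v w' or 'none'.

none

layer 0 (align_heading) active — direct: (3, -3)
layer 1 (avoid_obstacle) idle — unchanged: (3, -3)
layer 2 (follow_wall) idle — unchanged: (3, -3)
layer 3 (halt) active — suppresses: (-2, -1)
layer 4 (return_home) active — inhibits: none
layer 5 (wander) idle — unchanged: none
→ actuator none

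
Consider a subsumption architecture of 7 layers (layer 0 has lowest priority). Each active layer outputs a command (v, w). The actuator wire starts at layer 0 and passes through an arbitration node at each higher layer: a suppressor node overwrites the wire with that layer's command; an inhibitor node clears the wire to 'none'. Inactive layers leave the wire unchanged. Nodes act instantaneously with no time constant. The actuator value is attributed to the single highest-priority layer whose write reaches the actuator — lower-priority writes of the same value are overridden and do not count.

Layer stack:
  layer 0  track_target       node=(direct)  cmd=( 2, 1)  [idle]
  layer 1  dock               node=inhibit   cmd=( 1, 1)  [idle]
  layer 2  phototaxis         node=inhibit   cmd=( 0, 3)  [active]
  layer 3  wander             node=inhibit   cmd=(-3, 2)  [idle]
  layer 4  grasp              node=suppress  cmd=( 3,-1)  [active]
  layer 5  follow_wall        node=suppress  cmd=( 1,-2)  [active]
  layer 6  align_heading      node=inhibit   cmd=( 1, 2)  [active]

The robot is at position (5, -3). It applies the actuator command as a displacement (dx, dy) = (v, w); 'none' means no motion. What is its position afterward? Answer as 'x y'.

[0] track_target off; wire := none
[1] dock off; pass none
[2] phototaxis on (inhibit); wire := none
[3] wander off; pass none
[4] grasp on (suppress); wire := (3, -1)
[5] follow_wall on (suppress); wire := (1, -2)
[6] align_heading on (inhibit); wire := none
output none
position: (5, -3) + none = (5, -3)

5 -3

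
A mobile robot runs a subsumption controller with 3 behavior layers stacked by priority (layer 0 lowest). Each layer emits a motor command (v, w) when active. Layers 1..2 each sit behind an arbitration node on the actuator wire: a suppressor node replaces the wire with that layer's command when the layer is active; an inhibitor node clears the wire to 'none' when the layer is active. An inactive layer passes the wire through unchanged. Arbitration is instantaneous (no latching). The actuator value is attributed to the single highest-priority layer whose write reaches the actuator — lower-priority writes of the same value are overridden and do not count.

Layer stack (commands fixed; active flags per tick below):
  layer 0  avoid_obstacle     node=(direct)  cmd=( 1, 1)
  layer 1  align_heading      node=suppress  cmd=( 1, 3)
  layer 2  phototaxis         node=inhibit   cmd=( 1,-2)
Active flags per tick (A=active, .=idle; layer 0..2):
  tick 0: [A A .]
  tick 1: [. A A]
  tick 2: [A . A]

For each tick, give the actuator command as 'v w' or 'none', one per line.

1 3
none
none

tick 0:
  L0 avoid_obstacle: active, feeds wire = (1, 1)
  L1 align_heading: active, suppressor → wire = (1, 3)
  L2 phototaxis: idle → wire stays (1, 3)
  actuator = (1, 3)
tick 1:
  L0 avoid_obstacle: idle → wire = none
  L1 align_heading: active, suppressor → wire = (1, 3)
  L2 phototaxis: active, inhibitor → wire = none
  actuator = none
tick 2:
  L0 avoid_obstacle: active, feeds wire = (1, 1)
  L1 align_heading: idle → wire stays (1, 1)
  L2 phototaxis: active, inhibitor → wire = none
  actuator = none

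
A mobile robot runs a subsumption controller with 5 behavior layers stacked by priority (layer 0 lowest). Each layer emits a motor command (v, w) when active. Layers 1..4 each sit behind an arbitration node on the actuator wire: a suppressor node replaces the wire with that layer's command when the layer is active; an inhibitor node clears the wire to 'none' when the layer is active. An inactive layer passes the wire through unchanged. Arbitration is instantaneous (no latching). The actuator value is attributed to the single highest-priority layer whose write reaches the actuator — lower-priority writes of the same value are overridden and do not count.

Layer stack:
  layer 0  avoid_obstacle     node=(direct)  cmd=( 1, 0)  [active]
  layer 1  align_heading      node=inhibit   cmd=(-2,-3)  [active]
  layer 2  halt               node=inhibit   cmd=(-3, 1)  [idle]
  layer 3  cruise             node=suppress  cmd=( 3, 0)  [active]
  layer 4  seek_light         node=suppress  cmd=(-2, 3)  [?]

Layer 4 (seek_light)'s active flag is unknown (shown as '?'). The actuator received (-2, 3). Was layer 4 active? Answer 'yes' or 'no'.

yes

If layer 4 is active=yes:
  actuator would be (-2, 3)
If layer 4 is active=no:
  actuator would be (3, 0)
Observed (-2, 3), so layer 4 was active.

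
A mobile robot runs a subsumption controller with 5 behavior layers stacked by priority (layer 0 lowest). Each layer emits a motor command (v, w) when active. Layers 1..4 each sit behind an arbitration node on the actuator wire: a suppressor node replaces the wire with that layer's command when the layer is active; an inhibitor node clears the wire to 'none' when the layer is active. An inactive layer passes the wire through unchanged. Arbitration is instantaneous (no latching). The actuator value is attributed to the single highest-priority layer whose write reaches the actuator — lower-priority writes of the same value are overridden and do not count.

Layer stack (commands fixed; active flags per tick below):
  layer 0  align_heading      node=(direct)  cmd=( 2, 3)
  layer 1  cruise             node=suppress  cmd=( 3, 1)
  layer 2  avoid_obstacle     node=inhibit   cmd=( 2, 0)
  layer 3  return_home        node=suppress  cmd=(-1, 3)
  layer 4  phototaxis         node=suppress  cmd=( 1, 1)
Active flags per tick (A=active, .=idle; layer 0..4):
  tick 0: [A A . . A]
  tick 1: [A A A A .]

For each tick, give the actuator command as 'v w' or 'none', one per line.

1 1
-1 3

tick 0:
  L0 align_heading: active, feeds wire = (2, 3)
  L1 cruise: active, suppressor → wire = (3, 1)
  L2 avoid_obstacle: idle → wire stays (3, 1)
  L3 return_home: idle → wire stays (3, 1)
  L4 phototaxis: active, suppressor → wire = (1, 1)
  actuator = (1, 1)
tick 1:
  L0 align_heading: active, feeds wire = (2, 3)
  L1 cruise: active, suppressor → wire = (3, 1)
  L2 avoid_obstacle: active, inhibitor → wire = none
  L3 return_home: active, suppressor → wire = (-1, 3)
  L4 phototaxis: idle → wire stays (-1, 3)
  actuator = (-1, 3)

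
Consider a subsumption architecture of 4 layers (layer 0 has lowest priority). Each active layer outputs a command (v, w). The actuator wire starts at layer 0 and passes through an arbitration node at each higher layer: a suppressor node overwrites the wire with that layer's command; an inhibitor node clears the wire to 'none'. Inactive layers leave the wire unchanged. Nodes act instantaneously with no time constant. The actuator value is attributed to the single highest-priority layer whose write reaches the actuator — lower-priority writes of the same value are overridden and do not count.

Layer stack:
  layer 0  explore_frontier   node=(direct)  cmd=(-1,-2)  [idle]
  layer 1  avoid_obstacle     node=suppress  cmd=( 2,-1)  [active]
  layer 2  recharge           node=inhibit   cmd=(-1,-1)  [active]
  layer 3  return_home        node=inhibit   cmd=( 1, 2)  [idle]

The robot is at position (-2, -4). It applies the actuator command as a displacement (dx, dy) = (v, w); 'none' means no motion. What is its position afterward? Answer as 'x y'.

-2 -4

layer 0 (explore_frontier) idle — none
layer 1 (avoid_obstacle) active — suppresses: (2, -1)
layer 2 (recharge) active — inhibits: none
layer 3 (return_home) idle — unchanged: none
→ actuator none
position: (-2, -4) + none = (-2, -4)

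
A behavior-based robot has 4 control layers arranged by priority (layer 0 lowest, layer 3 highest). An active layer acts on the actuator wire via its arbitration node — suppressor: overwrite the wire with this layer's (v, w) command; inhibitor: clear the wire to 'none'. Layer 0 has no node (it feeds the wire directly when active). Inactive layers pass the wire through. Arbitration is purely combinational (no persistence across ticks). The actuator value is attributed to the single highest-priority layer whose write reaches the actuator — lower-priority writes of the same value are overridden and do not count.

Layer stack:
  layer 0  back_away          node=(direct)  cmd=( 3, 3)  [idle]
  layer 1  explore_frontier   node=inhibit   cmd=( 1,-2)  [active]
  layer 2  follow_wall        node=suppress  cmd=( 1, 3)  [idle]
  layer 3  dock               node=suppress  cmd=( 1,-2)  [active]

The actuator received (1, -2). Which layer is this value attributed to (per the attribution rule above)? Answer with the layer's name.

dock

layer 0 (back_away) idle — none
layer 1 (explore_frontier) active — inhibits: none
layer 2 (follow_wall) idle — unchanged: none
layer 3 (dock) active — suppresses: (1, -2)
→ actuator (1, -2)
last writer: layer 3 = dock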